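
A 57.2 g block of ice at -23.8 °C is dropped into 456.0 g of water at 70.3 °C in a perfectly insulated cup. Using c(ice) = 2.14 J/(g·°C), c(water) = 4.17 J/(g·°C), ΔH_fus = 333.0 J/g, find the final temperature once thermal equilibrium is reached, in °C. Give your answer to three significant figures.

T_f = 52.2 °C

Heat to bring ice to 0 °C and melt it: q₁ = 57.2×2.14×23.8 + 57.2×333.0 = 21961 J
Heat the water can supply cooling to 0 °C: 456.0×4.17×70.3 = 133677 J > q₁, so all ice melts.
Energy balance: 456.0×4.17×(70.3 − T) = 21961 + 57.2×4.17×(T − 0)
1901.52(70.3 − T) = 21961 + 238.524 T
133677 − 21961 = 2140.044 T
T = 111716 / 2140.044 = 52.20 °C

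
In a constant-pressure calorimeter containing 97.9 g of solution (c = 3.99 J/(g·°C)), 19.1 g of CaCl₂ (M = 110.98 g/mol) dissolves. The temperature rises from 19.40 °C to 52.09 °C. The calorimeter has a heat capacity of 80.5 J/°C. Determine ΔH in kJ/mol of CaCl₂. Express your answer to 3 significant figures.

ΔH = -89.5 kJ/mol

|ΔT| = |52.09 − 19.40| = 32.69 °C
|q_surr| = (97.9 × 3.99 + 80.5) × 32.69 = 471.121 × 32.69 = 15400 J
n(CaCl₂) = 19.1 / 110.98 = 0.1721 mol
Temperature rose, so q_rxn = −|q_surr| = -15.40 kJ
ΔH = q_rxn / n = -89.48 kJ/mol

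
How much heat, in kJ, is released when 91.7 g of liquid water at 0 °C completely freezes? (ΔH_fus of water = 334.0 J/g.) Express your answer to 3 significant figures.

q = 30.6 kJ

q = m × ΔH_fus = 91.7 × 334.0 = 30630 J = 30.6 kJ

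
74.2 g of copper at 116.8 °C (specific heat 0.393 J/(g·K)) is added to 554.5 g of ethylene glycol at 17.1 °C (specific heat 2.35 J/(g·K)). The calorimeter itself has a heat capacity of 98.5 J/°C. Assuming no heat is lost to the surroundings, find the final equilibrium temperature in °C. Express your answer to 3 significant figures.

Heat lost by copper = heat gained by ethylene glycol + calorimeter.
(74.2)(0.393)(116.8 − T) = [(554.5)(2.35) + 98.5](T − 17.1)
29.1606 (116.8 − T) = 1401.575 (T − 17.1)
3406.0 − 29.1606 T = 1401.575 T − 23967
27373.0 = 1430.7356 T
T = 19.13 °C

T_f = 19.1 °C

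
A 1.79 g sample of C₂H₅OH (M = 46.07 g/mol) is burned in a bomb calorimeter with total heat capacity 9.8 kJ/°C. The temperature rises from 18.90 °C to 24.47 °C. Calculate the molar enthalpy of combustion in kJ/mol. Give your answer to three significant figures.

ΔT = 24.47 − 18.90 = 5.57 °C
q_cal = C_cal × ΔT = 9.8 × 5.57 = 54.586 kJ
n = 1.79 / 46.07 = 0.038854 mol
q_rxn = −q_cal = -54.586 kJ
ΔH = -54.586 / 0.038854 = -1404.9 kJ/mol

ΔH = -1400 kJ/mol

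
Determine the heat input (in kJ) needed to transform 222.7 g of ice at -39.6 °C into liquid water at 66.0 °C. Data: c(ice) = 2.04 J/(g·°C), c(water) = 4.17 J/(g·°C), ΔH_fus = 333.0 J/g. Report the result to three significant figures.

q = 153 kJ

q1 (heat ice -39.6→0.0 °C): 222.7 × 2.04 × 39.6 = 17991 J
q2 (melt at 0 °C): 222.7 × 333.0 = 74159 J
q3 (heat water 0.0→66.0 °C): 222.7 × 4.17 × 66.0 = 61291 J
Total: 17991 + 74159 + 61291 = 153441 J = 153 kJ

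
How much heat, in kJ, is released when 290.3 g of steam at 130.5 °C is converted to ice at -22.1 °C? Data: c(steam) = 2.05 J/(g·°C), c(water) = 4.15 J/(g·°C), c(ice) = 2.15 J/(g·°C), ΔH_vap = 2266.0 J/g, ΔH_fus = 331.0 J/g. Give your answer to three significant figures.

q1 (cool steam 130.5→100 °C): 290.3 × 2.05 × 30.5 = 18151 J
q2 (condense at 100 °C): 290.3 × 2266.0 = 657820 J
q3 (cool water 100→0 °C): 290.3 × 4.15 × 100.0 = 120475 J
q4 (freeze at 0 °C): 290.3 × 331.0 = 96089 J
q5 (cool ice 0→-22.1 °C): 290.3 × 2.15 × 22.1 = 13794 J
Total: 18151 + 657820 + 120475 + 96089 + 13794 = 906329 J = 906 kJ

q = 906 kJ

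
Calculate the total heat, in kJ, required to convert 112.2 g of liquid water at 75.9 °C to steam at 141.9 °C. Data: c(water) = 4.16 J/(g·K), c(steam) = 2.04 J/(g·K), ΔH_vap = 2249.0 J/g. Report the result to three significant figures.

q = 273 kJ

q1 (heat water 75.9→100.0 °C): 112.2 × 4.16 × 24.1 = 11249 J
q2 (vaporize at 100 °C): 112.2 × 2249.0 = 252338 J
q3 (heat steam 100.0→141.9 °C): 112.2 × 2.04 × 41.9 = 9590 J
Total: 11249 + 252338 + 9590 = 273177 J = 273 kJ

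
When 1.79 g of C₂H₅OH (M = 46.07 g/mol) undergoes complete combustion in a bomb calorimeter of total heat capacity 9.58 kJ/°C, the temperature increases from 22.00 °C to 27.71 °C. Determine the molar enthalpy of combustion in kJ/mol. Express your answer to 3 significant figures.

ΔH = -1410 kJ/mol

ΔT = 27.71 − 22.00 = 5.71 °C
q_cal = C_cal × ΔT = 9.58 × 5.71 = 54.7018 kJ
n = 1.79 / 46.07 = 0.03885 mol
q_rxn = −q_cal = -54.7018 kJ
ΔH = -54.7018 / 0.03885 = -1408 kJ/mol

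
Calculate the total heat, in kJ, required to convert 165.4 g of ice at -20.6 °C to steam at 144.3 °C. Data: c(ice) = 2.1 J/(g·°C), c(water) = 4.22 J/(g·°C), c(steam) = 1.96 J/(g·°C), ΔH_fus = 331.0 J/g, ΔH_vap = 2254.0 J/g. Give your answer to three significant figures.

q1 (heat ice -20.6→0.0 °C): 165.4 × 2.1 × 20.6 = 7155 J
q2 (melt at 0 °C): 165.4 × 331.0 = 54747 J
q3 (heat water 0.0→100.0 °C): 165.4 × 4.22 × 100.0 = 69799 J
q4 (vaporize at 100 °C): 165.4 × 2254.0 = 372812 J
q5 (heat steam 100.0→144.3 °C): 165.4 × 1.96 × 44.3 = 14361 J
Total: 7155 + 54747 + 69799 + 372812 + 14361 = 518874 J = 519 kJ

q = 519 kJ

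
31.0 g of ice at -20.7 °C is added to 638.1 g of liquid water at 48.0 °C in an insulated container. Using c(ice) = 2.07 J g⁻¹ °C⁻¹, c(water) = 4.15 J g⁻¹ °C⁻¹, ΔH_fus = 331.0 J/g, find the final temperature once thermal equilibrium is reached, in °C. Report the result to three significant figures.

T_f = 41.6 °C

Heat to bring ice to 0 °C and melt it: q₁ = 31.0×2.07×20.7 + 31.0×331.0 = 11589 J
Heat the water can supply cooling to 0 °C: 638.1×4.15×48.0 = 127110 J > q₁, so all ice melts.
Energy balance: 638.1×4.15×(48.0 − T) = 11589 + 31.0×4.15×(T − 0)
2648.115(48.0 − T) = 11589 + 128.65 T
127110 − 11589 = 2776.765 T
T = 115521 / 2776.765 = 41.60 °C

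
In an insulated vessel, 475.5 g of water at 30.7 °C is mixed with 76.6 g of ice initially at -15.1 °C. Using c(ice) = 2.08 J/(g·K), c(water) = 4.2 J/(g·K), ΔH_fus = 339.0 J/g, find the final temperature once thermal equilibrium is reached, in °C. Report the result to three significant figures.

Heat to bring ice to 0 °C and melt it: q₁ = 76.6×2.08×15.1 + 76.6×339.0 = 28373 J
Heat the water can supply cooling to 0 °C: 475.5×4.2×30.7 = 61311.0 J > q₁, so all ice melts.
Energy balance: 475.5×4.2×(30.7 − T) = 28373 + 76.6×4.2×(T − 0)
1997.1(30.7 − T) = 28373 + 321.72 T
61311.0 − 28373 = 2318.82 T
T = 32938.0 / 2318.82 = 14.20 °C

T_f = 14.2 °C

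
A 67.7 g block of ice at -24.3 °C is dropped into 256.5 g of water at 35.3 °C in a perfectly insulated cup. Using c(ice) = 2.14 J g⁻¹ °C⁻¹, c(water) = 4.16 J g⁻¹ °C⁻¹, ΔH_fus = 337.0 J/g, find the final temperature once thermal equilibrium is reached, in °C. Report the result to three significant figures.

Heat to bring ice to 0 °C and melt it: q₁ = 67.7×2.14×24.3 + 67.7×337.0 = 26335 J
Heat the water can supply cooling to 0 °C: 256.5×4.16×35.3 = 37666.5 J > q₁, so all ice melts.
Energy balance: 256.5×4.16×(35.3 − T) = 26335 + 67.7×4.16×(T − 0)
1067.04(35.3 − T) = 26335 + 281.632 T
37666.5 − 26335 = 1348.672 T
T = 11331.5 / 1348.672 = 8.402 °C

T_f = 8.40 °C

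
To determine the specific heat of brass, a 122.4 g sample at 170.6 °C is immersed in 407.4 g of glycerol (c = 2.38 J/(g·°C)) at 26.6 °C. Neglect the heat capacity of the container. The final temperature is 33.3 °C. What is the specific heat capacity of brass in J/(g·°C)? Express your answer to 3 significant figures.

q_gained = (407.4 × 2.38) × (33.3 − 26.6) = 6496 J
q_lost = 122.4 × c × (170.6 − 33.3) = 16805.52 c
Set equal: c = 6496 / 16805.52 = 0.387 J/(g·°C)

c = 0.387 J/(g·°C)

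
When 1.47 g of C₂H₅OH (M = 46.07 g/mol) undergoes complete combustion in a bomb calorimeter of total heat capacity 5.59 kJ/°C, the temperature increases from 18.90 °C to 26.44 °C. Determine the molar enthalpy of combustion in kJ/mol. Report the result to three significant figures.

ΔT = 26.44 − 18.90 = 7.54 °C
q_cal = C_cal × ΔT = 5.59 × 7.54 = 42.1486 kJ
n = 1.47 / 46.07 = 0.03191 mol
q_rxn = −q_cal = -42.1486 kJ
ΔH = -42.1486 / 0.03191 = -1321 kJ/mol

ΔH = -1320 kJ/mol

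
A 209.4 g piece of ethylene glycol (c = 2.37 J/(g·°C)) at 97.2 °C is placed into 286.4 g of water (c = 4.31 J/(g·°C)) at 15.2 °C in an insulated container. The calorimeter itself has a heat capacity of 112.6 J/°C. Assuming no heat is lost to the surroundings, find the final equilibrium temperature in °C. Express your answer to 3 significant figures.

Heat lost by ethylene glycol = heat gained by water + calorimeter.
(209.4)(2.37)(97.2 − T) = [(286.4)(4.31) + 112.6](T − 15.2)
496.278 (97.2 − T) = 1346.984 (T − 15.2)
48238 − 496.278 T = 1346.984 T − 20474
68712 = 1843.262 T
T = 37.28 °C

T_f = 37.3 °C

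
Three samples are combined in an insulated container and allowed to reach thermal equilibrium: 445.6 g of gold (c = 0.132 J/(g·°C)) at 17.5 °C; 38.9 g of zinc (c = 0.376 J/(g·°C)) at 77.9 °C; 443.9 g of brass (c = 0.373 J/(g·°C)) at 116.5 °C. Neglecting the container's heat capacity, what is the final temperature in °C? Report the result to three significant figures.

T_f = 89.8 °C

Σ mᵢcᵢ(T − Tᵢ) = 0  ⇒  T = Σ mᵢcᵢTᵢ / Σ mᵢcᵢ
Σ mᵢcᵢ = 445.6×0.132 + 38.9×0.376 + 443.9×0.373 = 239.0203
Σ mᵢcᵢTᵢ = 58.8192×17.5 + 14.6264×77.9 + 165.5747×116.5 = 21458
T = 21458 / 239.0203 = 89.77 °C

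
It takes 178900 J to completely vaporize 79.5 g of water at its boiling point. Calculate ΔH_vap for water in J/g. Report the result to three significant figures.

ΔH_vap = q / m = 178900 / 79.5 = 2250 J/g

ΔH_vap = 2250 J/g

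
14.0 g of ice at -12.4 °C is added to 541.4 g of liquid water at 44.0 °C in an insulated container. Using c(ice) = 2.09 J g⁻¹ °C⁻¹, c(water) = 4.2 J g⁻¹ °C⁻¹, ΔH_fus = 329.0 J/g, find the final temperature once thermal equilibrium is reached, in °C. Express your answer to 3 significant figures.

Heat to bring ice to 0 °C and melt it: q₁ = 14.0×2.09×12.4 + 14.0×329.0 = 4968.8 J
Heat the water can supply cooling to 0 °C: 541.4×4.2×44.0 = 100051 J > q₁, so all ice melts.
Energy balance: 541.4×4.2×(44.0 − T) = 4968.8 + 14.0×4.2×(T − 0)
2273.88(44.0 − T) = 4968.8 + 58.8 T
100051 − 4968.8 = 2332.68 T
T = 95082.2 / 2332.68 = 40.76 °C

T_f = 40.8 °C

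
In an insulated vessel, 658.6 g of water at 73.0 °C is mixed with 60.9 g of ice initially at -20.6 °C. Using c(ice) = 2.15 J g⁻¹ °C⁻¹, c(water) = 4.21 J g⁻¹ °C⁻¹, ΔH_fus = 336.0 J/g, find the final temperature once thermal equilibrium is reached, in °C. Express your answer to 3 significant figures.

T_f = 59.2 °C

Heat to bring ice to 0 °C and melt it: q₁ = 60.9×2.15×20.6 + 60.9×336.0 = 23160 J
Heat the water can supply cooling to 0 °C: 658.6×4.21×73.0 = 202408 J > q₁, so all ice melts.
Energy balance: 658.6×4.21×(73.0 − T) = 23160 + 60.9×4.21×(T − 0)
2772.706(73.0 − T) = 23160 + 256.389 T
202408 − 23160 = 3029.095 T
T = 179248 / 3029.095 = 59.18 °C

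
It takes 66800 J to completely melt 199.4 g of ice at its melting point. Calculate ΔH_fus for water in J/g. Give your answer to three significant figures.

ΔH_fus = 335 J/g

ΔH_fus = q / m = 66800 / 199.4 = 335 J/g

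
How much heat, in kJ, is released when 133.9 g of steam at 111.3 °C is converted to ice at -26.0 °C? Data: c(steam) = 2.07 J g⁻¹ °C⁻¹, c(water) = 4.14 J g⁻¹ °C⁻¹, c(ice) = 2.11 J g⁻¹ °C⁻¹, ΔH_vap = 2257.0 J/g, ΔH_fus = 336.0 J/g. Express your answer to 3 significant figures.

q = 413 kJ

q1 (cool steam 111.3→100 °C): 133.9 × 2.07 × 11.3 = 3132 J
q2 (condense at 100 °C): 133.9 × 2257.0 = 302212 J
q3 (cool water 100→0 °C): 133.9 × 4.14 × 100.0 = 55435 J
q4 (freeze at 0 °C): 133.9 × 336.0 = 44990 J
q5 (cool ice 0→-26.0 °C): 133.9 × 2.11 × 26.0 = 7346 J
Total: 3132 + 302212 + 55435 + 44990 + 7346 = 413115 J = 413 kJ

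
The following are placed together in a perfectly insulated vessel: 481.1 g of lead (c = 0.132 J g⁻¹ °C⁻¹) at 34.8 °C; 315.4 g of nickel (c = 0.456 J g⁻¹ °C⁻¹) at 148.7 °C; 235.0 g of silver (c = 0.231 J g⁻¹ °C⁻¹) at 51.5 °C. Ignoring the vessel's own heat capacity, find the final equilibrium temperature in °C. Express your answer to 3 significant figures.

Σ mᵢcᵢ(T − Tᵢ) = 0  ⇒  T = Σ mᵢcᵢTᵢ / Σ mᵢcᵢ
Σ mᵢcᵢ = 481.1×0.132 + 315.4×0.456 + 235.0×0.231 = 261.6126
Σ mᵢcᵢTᵢ = 63.5052×34.8 + 143.8224×148.7 + 54.285×51.5 = 26392
T = 26392 / 261.6126 = 100.9 °C

T_f = 101 °C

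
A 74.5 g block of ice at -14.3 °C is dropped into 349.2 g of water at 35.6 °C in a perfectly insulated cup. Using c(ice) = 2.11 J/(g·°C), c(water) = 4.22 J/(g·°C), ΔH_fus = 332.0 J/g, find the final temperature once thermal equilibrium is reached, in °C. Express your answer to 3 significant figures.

Heat to bring ice to 0 °C and melt it: q₁ = 74.5×2.11×14.3 + 74.5×332.0 = 26982 J
Heat the water can supply cooling to 0 °C: 349.2×4.22×35.6 = 52461.0 J > q₁, so all ice melts.
Energy balance: 349.2×4.22×(35.6 − T) = 26982 + 74.5×4.22×(T − 0)
1473.624(35.6 − T) = 26982 + 314.39 T
52461.0 − 26982 = 1788.014 T
T = 25479.0 / 1788.014 = 14.2499 °C

T_f = 14.2 °C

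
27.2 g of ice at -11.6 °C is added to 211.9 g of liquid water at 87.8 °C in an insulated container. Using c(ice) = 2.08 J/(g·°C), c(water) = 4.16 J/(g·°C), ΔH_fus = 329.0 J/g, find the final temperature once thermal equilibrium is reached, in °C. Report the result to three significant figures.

Heat to bring ice to 0 °C and melt it: q₁ = 27.2×2.08×11.6 + 27.2×329.0 = 9605.1 J
Heat the water can supply cooling to 0 °C: 211.9×4.16×87.8 = 77396.1 J > q₁, so all ice melts.
Energy balance: 211.9×4.16×(87.8 − T) = 9605.1 + 27.2×4.16×(T − 0)
881.504(87.8 − T) = 9605.1 + 113.152 T
77396.1 − 9605.1 = 994.656 T
T = 67791.0 / 994.656 = 68.16 °C

T_f = 68.2 °C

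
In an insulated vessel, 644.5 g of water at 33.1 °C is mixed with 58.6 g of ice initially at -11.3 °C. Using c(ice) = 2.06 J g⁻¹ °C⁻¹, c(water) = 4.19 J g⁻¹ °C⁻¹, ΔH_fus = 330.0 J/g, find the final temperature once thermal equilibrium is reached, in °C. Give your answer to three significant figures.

Heat to bring ice to 0 °C and melt it: q₁ = 58.6×2.06×11.3 + 58.6×330.0 = 20702 J
Heat the water can supply cooling to 0 °C: 644.5×4.19×33.1 = 89385.1 J > q₁, so all ice melts.
Energy balance: 644.5×4.19×(33.1 − T) = 20702 + 58.6×4.19×(T − 0)
2700.455(33.1 − T) = 20702 + 245.534 T
89385.1 − 20702 = 2945.989 T
T = 68683.1 / 2945.989 = 23.31 °C

T_f = 23.3 °C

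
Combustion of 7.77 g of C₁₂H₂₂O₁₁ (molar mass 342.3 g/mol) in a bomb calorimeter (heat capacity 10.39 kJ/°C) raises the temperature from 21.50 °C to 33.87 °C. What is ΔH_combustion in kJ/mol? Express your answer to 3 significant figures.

ΔH = -5660 kJ/mol

ΔT = 33.87 − 21.50 = 12.37 °C
q_cal = C_cal × ΔT = 10.39 × 12.37 = 128.5243 kJ
n = 7.77 / 342.3 = 0.02270 mol
q_rxn = −q_cal = -128.5243 kJ
ΔH = -128.5243 / 0.02270 = -5662 kJ/mol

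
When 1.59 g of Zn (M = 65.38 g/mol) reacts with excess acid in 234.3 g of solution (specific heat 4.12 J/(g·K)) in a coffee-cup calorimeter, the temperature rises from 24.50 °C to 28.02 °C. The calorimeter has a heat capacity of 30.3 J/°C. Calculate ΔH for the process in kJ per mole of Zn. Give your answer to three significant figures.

|ΔT| = |28.02 − 24.50| = 3.52 °C
|q_surr| = (234.3 × 4.12 + 30.3) × 3.52 = 995.616 × 3.52 = 3505 J
n(Zn) = 1.59 / 65.38 = 0.02432 mol
Temperature rose, so q_rxn = −|q_surr| = -3.505 kJ
ΔH = q_rxn / n = -144.1 kJ/mol

ΔH = -144 kJ/mol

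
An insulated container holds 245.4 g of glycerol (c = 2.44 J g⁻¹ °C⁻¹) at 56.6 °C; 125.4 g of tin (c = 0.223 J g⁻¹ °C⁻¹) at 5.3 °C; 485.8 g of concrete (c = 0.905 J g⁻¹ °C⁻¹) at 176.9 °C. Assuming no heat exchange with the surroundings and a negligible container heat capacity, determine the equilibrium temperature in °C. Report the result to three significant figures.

Σ mᵢcᵢ(T − Tᵢ) = 0  ⇒  T = Σ mᵢcᵢTᵢ / Σ mᵢcᵢ
Σ mᵢcᵢ = 245.4×2.44 + 125.4×0.223 + 485.8×0.905 = 1066.3892
Σ mᵢcᵢTᵢ = 598.776×56.6 + 27.9642×5.3 + 439.649×176.9 = 111810
T = 111810 / 1066.3892 = 104.8 °C

T_f = 105 °C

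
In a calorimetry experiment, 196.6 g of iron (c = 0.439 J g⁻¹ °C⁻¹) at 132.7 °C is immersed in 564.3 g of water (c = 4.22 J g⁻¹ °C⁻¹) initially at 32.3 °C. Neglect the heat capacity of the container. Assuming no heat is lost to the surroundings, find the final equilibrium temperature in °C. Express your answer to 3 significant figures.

Heat lost by iron = heat gained by water.
(196.6)(0.439)(132.7 − T) = (564.3)(4.22)(T − 32.3)
86.3074 (132.7 − T) = 2381.346 (T − 32.3)
11453 − 86.3074 T = 2381.346 T − 76917
88370 = 2467.6534 T
T = 35.81 °C

T_f = 35.8 °C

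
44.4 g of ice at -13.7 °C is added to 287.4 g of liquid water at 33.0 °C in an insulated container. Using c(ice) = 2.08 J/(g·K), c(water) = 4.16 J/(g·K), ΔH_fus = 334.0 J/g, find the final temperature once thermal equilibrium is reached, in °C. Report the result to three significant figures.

T_f = 16.9 °C

Heat to bring ice to 0 °C and melt it: q₁ = 44.4×2.08×13.7 + 44.4×334.0 = 16095 J
Heat the water can supply cooling to 0 °C: 287.4×4.16×33.0 = 39454.3 J > q₁, so all ice melts.
Energy balance: 287.4×4.16×(33.0 − T) = 16095 + 44.4×4.16×(T − 0)
1195.584(33.0 − T) = 16095 + 184.704 T
39454.3 − 16095 = 1380.288 T
T = 23359.3 / 1380.288 = 16.92 °C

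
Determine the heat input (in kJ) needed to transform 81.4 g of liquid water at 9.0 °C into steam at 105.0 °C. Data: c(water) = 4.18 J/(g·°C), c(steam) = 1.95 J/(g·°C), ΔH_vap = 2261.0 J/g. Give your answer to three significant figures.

q1 (heat water 9.0→100.0 °C): 81.4 × 4.18 × 91.0 = 30963 J
q2 (vaporize at 100 °C): 81.4 × 2261.0 = 184045 J
q3 (heat steam 100.0→105.0 °C): 81.4 × 1.95 × 5.0 = 794 J
Total: 30963 + 184045 + 794 = 215802 J = 216 kJ

q = 216 kJ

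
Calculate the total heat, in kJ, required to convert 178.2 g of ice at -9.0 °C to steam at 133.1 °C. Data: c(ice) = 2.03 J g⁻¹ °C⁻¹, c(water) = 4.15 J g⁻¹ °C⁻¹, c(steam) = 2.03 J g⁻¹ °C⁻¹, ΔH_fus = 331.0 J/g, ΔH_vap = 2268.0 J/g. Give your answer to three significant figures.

q1 (heat ice -9.0→0.0 °C): 178.2 × 2.03 × 9.0 = 3256 J
q2 (melt at 0 °C): 178.2 × 331.0 = 58984 J
q3 (heat water 0.0→100.0 °C): 178.2 × 4.15 × 100.0 = 73953 J
q4 (vaporize at 100 °C): 178.2 × 2268.0 = 404158 J
q5 (heat steam 100.0→133.1 °C): 178.2 × 2.03 × 33.1 = 11974 J
Total: 3256 + 58984 + 73953 + 404158 + 11974 = 552325 J = 552 kJ

q = 552 kJ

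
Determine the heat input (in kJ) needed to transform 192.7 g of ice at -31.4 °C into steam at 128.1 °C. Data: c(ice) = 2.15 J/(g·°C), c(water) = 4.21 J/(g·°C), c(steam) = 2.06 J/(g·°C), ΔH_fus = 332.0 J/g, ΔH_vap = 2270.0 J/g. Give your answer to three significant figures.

q1 (heat ice -31.4→0.0 °C): 192.7 × 2.15 × 31.4 = 13009 J
q2 (melt at 0 °C): 192.7 × 332.0 = 63976 J
q3 (heat water 0.0→100.0 °C): 192.7 × 4.21 × 100.0 = 81127 J
q4 (vaporize at 100 °C): 192.7 × 2270.0 = 437429 J
q5 (heat steam 100.0→128.1 °C): 192.7 × 2.06 × 28.1 = 11155 J
Total: 13009 + 63976 + 81127 + 437429 + 11155 = 606696 J = 607 kJ

q = 607 kJ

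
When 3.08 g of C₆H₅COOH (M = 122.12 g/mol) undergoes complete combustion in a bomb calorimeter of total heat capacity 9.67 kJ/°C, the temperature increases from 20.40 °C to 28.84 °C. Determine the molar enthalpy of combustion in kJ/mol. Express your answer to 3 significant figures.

ΔT = 28.84 − 20.40 = 8.44 °C
q_cal = C_cal × ΔT = 9.67 × 8.44 = 81.6148 kJ
n = 3.08 / 122.12 = 0.02522 mol
q_rxn = −q_cal = -81.6148 kJ
ΔH = -81.6148 / 0.02522 = -3236 kJ/mol

ΔH = -3240 kJ/mol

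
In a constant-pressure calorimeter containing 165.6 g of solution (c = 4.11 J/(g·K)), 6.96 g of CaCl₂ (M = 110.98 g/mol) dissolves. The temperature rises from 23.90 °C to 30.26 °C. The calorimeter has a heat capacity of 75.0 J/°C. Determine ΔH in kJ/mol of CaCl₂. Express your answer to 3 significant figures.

|ΔT| = |30.26 − 23.90| = 6.36 °C
|q_surr| = (165.6 × 4.11 + 75.0) × 6.36 = 755.616 × 6.36 = 4806 J
n(CaCl₂) = 6.96 / 110.98 = 0.06271 mol
Temperature rose, so q_rxn = −|q_surr| = -4.806 kJ
ΔH = q_rxn / n = -76.64 kJ/mol

ΔH = -76.6 kJ/mol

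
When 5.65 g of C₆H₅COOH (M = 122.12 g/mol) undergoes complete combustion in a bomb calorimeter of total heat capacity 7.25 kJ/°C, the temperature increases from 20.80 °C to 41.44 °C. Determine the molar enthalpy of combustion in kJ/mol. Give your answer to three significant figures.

ΔH = -3230 kJ/mol

ΔT = 41.44 − 20.80 = 20.64 °C
q_cal = C_cal × ΔT = 7.25 × 20.64 = 149.64 kJ
n = 5.65 / 122.12 = 0.04627 mol
q_rxn = −q_cal = -149.64 kJ
ΔH = -149.64 / 0.04627 = -3234 kJ/mol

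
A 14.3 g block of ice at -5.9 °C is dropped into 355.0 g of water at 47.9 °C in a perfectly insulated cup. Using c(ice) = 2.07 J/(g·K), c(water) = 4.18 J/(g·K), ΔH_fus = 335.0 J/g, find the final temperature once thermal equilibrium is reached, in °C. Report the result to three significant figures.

Heat to bring ice to 0 °C and melt it: q₁ = 14.3×2.07×5.9 + 14.3×335.0 = 4965.1 J
Heat the water can supply cooling to 0 °C: 355.0×4.18×47.9 = 71078.8 J > q₁, so all ice melts.
Energy balance: 355.0×4.18×(47.9 − T) = 4965.1 + 14.3×4.18×(T − 0)
1483.9(47.9 − T) = 4965.1 + 59.774 T
71078.8 − 4965.1 = 1543.674 T
T = 66113.7 / 1543.674 = 42.83 °C

T_f = 42.8 °C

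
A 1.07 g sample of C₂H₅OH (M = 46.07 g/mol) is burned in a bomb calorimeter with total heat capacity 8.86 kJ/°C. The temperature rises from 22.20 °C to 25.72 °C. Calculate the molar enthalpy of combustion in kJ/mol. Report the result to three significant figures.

ΔH = -1340 kJ/mol

ΔT = 25.72 − 22.20 = 3.52 °C
q_cal = C_cal × ΔT = 8.86 × 3.52 = 31.1872 kJ
n = 1.07 / 46.07 = 0.02323 mol
q_rxn = −q_cal = -31.1872 kJ
ΔH = -31.1872 / 0.02323 = -1343 kJ/mol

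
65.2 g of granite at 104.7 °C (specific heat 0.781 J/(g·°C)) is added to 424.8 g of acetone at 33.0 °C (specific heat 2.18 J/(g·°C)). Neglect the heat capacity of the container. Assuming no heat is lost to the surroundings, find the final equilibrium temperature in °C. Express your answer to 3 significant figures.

Heat lost by granite = heat gained by acetone.
(65.2)(0.781)(104.7 − T) = (424.8)(2.18)(T − 33.0)
50.9212 (104.7 − T) = 926.064 (T − 33.0)
5331.4 − 50.9212 T = 926.064 T − 30560
35891.4 = 976.9852 T
T = 36.74 °C

T_f = 36.7 °C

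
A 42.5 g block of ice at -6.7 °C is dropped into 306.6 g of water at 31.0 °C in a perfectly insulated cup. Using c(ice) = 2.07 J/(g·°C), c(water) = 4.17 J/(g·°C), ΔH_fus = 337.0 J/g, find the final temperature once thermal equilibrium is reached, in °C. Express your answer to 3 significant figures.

Heat to bring ice to 0 °C and melt it: q₁ = 42.5×2.07×6.7 + 42.5×337.0 = 14912 J
Heat the water can supply cooling to 0 °C: 306.6×4.17×31.0 = 39634.2 J > q₁, so all ice melts.
Energy balance: 306.6×4.17×(31.0 − T) = 14912 + 42.5×4.17×(T − 0)
1278.522(31.0 − T) = 14912 + 177.225 T
39634.2 − 14912 = 1455.747 T
T = 24722.2 / 1455.747 = 16.98 °C

T_f = 17.0 °C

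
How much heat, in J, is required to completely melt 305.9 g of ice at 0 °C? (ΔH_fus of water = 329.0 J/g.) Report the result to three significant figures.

q = 101000 J

q = m × ΔH_fus = 305.9 × 329.0 = 100600 J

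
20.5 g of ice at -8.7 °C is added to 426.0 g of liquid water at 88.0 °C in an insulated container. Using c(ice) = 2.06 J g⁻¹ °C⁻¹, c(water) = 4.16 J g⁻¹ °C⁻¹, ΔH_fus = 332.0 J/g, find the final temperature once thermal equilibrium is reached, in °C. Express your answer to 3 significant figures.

Heat to bring ice to 0 °C and melt it: q₁ = 20.5×2.06×8.7 + 20.5×332.0 = 7173.4 J
Heat the water can supply cooling to 0 °C: 426.0×4.16×88.0 = 155950 J > q₁, so all ice melts.
Energy balance: 426.0×4.16×(88.0 − T) = 7173.4 + 20.5×4.16×(T − 0)
1772.16(88.0 − T) = 7173.4 + 85.28 T
155950 − 7173.4 = 1857.44 T
T = 148776.6 / 1857.44 = 80.10 °C

T_f = 80.1 °C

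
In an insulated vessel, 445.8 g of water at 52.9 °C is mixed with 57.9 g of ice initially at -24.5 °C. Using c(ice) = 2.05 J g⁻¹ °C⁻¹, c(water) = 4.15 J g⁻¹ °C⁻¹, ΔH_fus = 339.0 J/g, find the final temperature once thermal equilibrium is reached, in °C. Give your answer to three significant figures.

Heat to bring ice to 0 °C and melt it: q₁ = 57.9×2.05×24.5 + 57.9×339.0 = 22536 J
Heat the water can supply cooling to 0 °C: 445.8×4.15×52.9 = 97868.7 J > q₁, so all ice melts.
Energy balance: 445.8×4.15×(52.9 − T) = 22536 + 57.9×4.15×(T − 0)
1850.07(52.9 − T) = 22536 + 240.285 T
97868.7 − 22536 = 2090.355 T
T = 75332.7 / 2090.355 = 36.04 °C

T_f = 36.0 °C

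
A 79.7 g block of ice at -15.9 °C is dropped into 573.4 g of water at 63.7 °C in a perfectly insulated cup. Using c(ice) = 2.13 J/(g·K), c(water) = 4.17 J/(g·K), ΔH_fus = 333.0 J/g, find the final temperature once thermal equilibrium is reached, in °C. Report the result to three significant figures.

Heat to bring ice to 0 °C and melt it: q₁ = 79.7×2.13×15.9 + 79.7×333.0 = 29239 J
Heat the water can supply cooling to 0 °C: 573.4×4.17×63.7 = 152312 J > q₁, so all ice melts.
Energy balance: 573.4×4.17×(63.7 − T) = 29239 + 79.7×4.17×(T − 0)
2391.078(63.7 − T) = 29239 + 332.349 T
152312 − 29239 = 2723.427 T
T = 123073 / 2723.427 = 45.19 °C

T_f = 45.2 °C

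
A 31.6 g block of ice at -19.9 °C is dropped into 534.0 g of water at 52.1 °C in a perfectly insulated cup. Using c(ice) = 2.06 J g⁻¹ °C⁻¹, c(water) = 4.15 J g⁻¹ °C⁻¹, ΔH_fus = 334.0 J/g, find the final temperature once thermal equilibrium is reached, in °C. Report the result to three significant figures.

Heat to bring ice to 0 °C and melt it: q₁ = 31.6×2.06×19.9 + 31.6×334.0 = 11850 J
Heat the water can supply cooling to 0 °C: 534.0×4.15×52.1 = 115459 J > q₁, so all ice melts.
Energy balance: 534.0×4.15×(52.1 − T) = 11850 + 31.6×4.15×(T − 0)
2216.1(52.1 − T) = 11850 + 131.14 T
115459 − 11850 = 2347.24 T
T = 103609 / 2347.24 = 44.14 °C

T_f = 44.1 °C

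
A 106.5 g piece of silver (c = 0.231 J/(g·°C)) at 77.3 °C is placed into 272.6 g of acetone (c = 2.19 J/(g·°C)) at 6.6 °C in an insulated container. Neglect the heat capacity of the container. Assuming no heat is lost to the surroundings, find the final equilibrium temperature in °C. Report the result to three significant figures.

T_f = 9.40 °C

Heat lost by silver = heat gained by acetone.
(106.5)(0.231)(77.3 − T) = (272.6)(2.19)(T − 6.6)
24.6015 (77.3 − T) = 596.994 (T − 6.6)
1901.7 − 24.6015 T = 596.994 T − 3940.2
5841.9 = 621.5955 T
T = 9.398 °C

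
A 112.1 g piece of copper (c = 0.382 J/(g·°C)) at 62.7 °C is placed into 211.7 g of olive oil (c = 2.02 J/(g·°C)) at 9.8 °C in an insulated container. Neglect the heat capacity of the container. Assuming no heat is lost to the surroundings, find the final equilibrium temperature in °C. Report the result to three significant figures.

T_f = 14.6 °C

Heat lost by copper = heat gained by olive oil.
(112.1)(0.382)(62.7 − T) = (211.7)(2.02)(T − 9.8)
42.8222 (62.7 − T) = 427.634 (T − 9.8)
2685.0 − 42.8222 T = 427.634 T − 4190.8
6875.8 = 470.4562 T
T = 14.62 °C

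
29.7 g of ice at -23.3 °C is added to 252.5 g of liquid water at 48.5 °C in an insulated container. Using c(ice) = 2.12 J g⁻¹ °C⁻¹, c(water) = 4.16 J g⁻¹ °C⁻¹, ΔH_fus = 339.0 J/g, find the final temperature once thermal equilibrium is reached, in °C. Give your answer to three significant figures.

T_f = 33.6 °C

Heat to bring ice to 0 °C and melt it: q₁ = 29.7×2.12×23.3 + 29.7×339.0 = 11535 J
Heat the water can supply cooling to 0 °C: 252.5×4.16×48.5 = 50944.4 J > q₁, so all ice melts.
Energy balance: 252.5×4.16×(48.5 − T) = 11535 + 29.7×4.16×(T − 0)
1050.4(48.5 − T) = 11535 + 123.552 T
50944.4 − 11535 = 1173.952 T
T = 39409.4 / 1173.952 = 33.57 °C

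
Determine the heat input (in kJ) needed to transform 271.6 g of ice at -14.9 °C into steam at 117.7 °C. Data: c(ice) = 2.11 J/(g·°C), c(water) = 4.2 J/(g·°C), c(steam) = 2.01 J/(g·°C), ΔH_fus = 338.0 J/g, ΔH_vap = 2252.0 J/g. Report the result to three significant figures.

q1 (heat ice -14.9→0.0 °C): 271.6 × 2.11 × 14.9 = 8539 J
q2 (melt at 0 °C): 271.6 × 338.0 = 91801 J
q3 (heat water 0.0→100.0 °C): 271.6 × 4.2 × 100.0 = 114072 J
q4 (vaporize at 100 °C): 271.6 × 2252.0 = 611643 J
q5 (heat steam 100.0→117.7 °C): 271.6 × 2.01 × 17.7 = 9663 J
Total: 8539 + 91801 + 114072 + 611643 + 9663 = 835718 J = 836 kJ

q = 836 kJ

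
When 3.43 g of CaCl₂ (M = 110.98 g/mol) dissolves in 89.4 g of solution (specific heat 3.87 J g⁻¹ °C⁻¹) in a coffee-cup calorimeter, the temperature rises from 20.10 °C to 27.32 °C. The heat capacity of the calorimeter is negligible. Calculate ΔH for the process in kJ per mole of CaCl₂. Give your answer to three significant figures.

|ΔT| = |27.32 − 20.10| = 7.22 °C
|q_surr| = (89.4 × 3.87) × 7.22 = 345.978 × 7.22 = 2498 J
n(CaCl₂) = 3.43 / 110.98 = 0.03091 mol
Temperature rose, so q_rxn = −|q_surr| = -2.498 kJ
ΔH = q_rxn / n = -80.82 kJ/mol

ΔH = -80.8 kJ/mol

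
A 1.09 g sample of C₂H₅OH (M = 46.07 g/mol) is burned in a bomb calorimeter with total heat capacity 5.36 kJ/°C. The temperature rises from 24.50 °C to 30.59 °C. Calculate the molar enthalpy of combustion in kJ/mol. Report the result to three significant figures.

ΔT = 30.59 − 24.50 = 6.09 °C
q_cal = C_cal × ΔT = 5.36 × 6.09 = 32.6424 kJ
n = 1.09 / 46.07 = 0.02366 mol
q_rxn = −q_cal = -32.6424 kJ
ΔH = -32.6424 / 0.02366 = -1380 kJ/mol

ΔH = -1380 kJ/mol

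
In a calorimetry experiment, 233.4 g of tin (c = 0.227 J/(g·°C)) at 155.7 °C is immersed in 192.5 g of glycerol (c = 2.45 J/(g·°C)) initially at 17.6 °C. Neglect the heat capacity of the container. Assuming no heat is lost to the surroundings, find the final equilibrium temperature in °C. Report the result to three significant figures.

Heat lost by tin = heat gained by glycerol.
(233.4)(0.227)(155.7 − T) = (192.5)(2.45)(T − 17.6)
52.9818 (155.7 − T) = 471.625 (T − 17.6)
8249.3 − 52.9818 T = 471.625 T − 8300.6
16549.9 = 524.6068 T
T = 31.547 °C

T_f = 31.5 °C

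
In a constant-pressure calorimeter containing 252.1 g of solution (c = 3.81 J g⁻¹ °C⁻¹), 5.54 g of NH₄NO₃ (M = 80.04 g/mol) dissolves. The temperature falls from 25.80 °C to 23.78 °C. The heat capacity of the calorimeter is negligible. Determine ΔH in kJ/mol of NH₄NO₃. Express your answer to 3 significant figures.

ΔH = 28.0 kJ/mol

|ΔT| = |23.78 − 25.80| = 2.02 °C
|q_surr| = (252.1 × 3.81) × 2.02 = 960.501 × 2.02 = 1940 J
n(NH₄NO₃) = 5.54 / 80.04 = 0.06922 mol
Temperature fell, so q_rxn = +|q_surr| = 1.940 kJ
ΔH = q_rxn / n = 28.03 kJ/mol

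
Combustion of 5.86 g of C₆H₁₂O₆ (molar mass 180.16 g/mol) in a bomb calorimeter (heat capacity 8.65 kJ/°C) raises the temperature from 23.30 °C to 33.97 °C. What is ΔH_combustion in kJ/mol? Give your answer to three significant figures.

ΔT = 33.97 − 23.30 = 10.67 °C
q_cal = C_cal × ΔT = 8.65 × 10.67 = 92.2955 kJ
n = 5.86 / 180.16 = 0.03253 mol
q_rxn = −q_cal = -92.2955 kJ
ΔH = -92.2955 / 0.03253 = -2837 kJ/mol

ΔH = -2840 kJ/mol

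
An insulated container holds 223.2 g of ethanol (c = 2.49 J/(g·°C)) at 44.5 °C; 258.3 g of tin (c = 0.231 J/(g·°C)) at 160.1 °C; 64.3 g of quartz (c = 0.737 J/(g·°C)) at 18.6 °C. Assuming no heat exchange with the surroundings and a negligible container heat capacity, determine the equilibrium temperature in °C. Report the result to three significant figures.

Σ mᵢcᵢ(T − Tᵢ) = 0  ⇒  T = Σ mᵢcᵢTᵢ / Σ mᵢcᵢ
Σ mᵢcᵢ = 223.2×2.49 + 258.3×0.231 + 64.3×0.737 = 662.8244
Σ mᵢcᵢTᵢ = 555.768×44.5 + 59.6673×160.1 + 47.3891×18.6 = 35166
T = 35166 / 662.8244 = 53.05 °C

T_f = 53.1 °C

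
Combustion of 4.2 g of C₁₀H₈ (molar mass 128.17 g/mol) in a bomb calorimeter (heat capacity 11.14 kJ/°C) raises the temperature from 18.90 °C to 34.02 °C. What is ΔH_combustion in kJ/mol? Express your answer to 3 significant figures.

ΔT = 34.02 − 18.90 = 15.12 °C
q_cal = C_cal × ΔT = 11.14 × 15.12 = 168.4368 kJ
n = 4.2 / 128.17 = 0.03277 mol
q_rxn = −q_cal = -168.4368 kJ
ΔH = -168.4368 / 0.03277 = -5140 kJ/mol

ΔH = -5140 kJ/mol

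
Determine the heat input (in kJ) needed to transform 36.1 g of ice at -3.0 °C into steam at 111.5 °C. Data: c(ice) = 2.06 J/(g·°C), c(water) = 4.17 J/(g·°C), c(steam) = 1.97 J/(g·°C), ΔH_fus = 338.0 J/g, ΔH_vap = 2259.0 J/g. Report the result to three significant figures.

q1 (heat ice -3.0→0.0 °C): 36.1 × 2.06 × 3.0 = 223 J
q2 (melt at 0 °C): 36.1 × 338.0 = 12202 J
q3 (heat water 0.0→100.0 °C): 36.1 × 4.17 × 100.0 = 15054 J
q4 (vaporize at 100 °C): 36.1 × 2259.0 = 81550 J
q5 (heat steam 100.0→111.5 °C): 36.1 × 1.97 × 11.5 = 818 J
Total: 223 + 12202 + 15054 + 81550 + 818 = 109847 J = 110 kJ

q = 110 kJ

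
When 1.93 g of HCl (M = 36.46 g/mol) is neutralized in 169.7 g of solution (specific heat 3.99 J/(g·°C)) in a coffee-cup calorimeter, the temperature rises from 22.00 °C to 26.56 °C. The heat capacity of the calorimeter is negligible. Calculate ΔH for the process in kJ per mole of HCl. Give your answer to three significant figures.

|ΔT| = |26.56 − 22.00| = 4.56 °C
|q_surr| = (169.7 × 3.99) × 4.56 = 677.103 × 4.56 = 3088 J
n(HCl) = 1.93 / 36.46 = 0.05293 mol
Temperature rose, so q_rxn = −|q_surr| = -3.088 kJ
ΔH = q_rxn / n = -58.34 kJ/mol

ΔH = -58.3 kJ/mol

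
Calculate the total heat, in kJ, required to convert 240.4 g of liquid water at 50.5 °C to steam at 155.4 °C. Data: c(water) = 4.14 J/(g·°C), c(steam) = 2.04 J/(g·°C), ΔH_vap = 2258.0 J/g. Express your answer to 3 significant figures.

q = 619 kJ

q1 (heat water 50.5→100.0 °C): 240.4 × 4.14 × 49.5 = 49265 J
q2 (vaporize at 100 °C): 240.4 × 2258.0 = 542823 J
q3 (heat steam 100.0→155.4 °C): 240.4 × 2.04 × 55.4 = 27169 J
Total: 49265 + 542823 + 27169 = 619257 J = 619 kJ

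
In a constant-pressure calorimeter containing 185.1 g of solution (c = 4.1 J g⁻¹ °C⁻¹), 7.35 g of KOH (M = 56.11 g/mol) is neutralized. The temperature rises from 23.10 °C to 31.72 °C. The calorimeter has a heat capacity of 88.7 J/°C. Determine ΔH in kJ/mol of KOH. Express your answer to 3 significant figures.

ΔH = -55.8 kJ/mol

|ΔT| = |31.72 − 23.10| = 8.62 °C
|q_surr| = (185.1 × 4.1 + 88.7) × 8.62 = 847.61 × 8.62 = 7306 J
n(KOH) = 7.35 / 56.11 = 0.1310 mol
Temperature rose, so q_rxn = −|q_surr| = -7.306 kJ
ΔH = q_rxn / n = -55.77 kJ/mol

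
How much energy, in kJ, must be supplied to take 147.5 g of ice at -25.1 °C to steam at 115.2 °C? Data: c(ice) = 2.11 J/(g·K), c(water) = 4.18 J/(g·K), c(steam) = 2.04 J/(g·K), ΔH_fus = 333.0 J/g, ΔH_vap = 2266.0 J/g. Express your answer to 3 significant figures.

q = 457 kJ

q1 (heat ice -25.1→0.0 °C): 147.5 × 2.11 × 25.1 = 7812 J
q2 (melt at 0 °C): 147.5 × 333.0 = 49118 J
q3 (heat water 0.0→100.0 °C): 147.5 × 4.18 × 100.0 = 61655 J
q4 (vaporize at 100 °C): 147.5 × 2266.0 = 334235 J
q5 (heat steam 100.0→115.2 °C): 147.5 × 2.04 × 15.2 = 4574 J
Total: 7812 + 49118 + 61655 + 334235 + 4574 = 457394 J = 457 kJ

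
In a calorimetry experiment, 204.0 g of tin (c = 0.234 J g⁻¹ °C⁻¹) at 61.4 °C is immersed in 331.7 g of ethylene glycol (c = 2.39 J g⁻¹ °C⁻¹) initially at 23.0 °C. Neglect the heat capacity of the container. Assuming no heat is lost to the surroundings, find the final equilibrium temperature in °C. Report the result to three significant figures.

T_f = 25.2 °C

Heat lost by tin = heat gained by ethylene glycol.
(204.0)(0.234)(61.4 − T) = (331.7)(2.39)(T − 23.0)
47.736 (61.4 − T) = 792.763 (T − 23.0)
2931.0 − 47.736 T = 792.763 T − 18234
21165.0 = 840.499 T
T = 25.18 °C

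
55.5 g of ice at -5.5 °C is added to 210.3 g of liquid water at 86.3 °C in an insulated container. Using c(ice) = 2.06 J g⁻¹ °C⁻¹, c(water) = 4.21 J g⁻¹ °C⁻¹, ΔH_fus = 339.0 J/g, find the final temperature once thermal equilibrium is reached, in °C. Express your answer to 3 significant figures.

Heat to bring ice to 0 °C and melt it: q₁ = 55.5×2.06×5.5 + 55.5×339.0 = 19443 J
Heat the water can supply cooling to 0 °C: 210.3×4.21×86.3 = 76406.8 J > q₁, so all ice melts.
Energy balance: 210.3×4.21×(86.3 − T) = 19443 + 55.5×4.21×(T − 0)
885.363(86.3 − T) = 19443 + 233.655 T
76406.8 − 19443 = 1119.018 T
T = 56963.8 / 1119.018 = 50.91 °C

T_f = 50.9 °C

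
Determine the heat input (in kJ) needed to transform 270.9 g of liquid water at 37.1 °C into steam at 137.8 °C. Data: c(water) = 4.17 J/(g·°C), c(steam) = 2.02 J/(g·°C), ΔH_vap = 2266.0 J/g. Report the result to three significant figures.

q1 (heat water 37.1→100.0 °C): 270.9 × 4.17 × 62.9 = 71055 J
q2 (vaporize at 100 °C): 270.9 × 2266.0 = 613859 J
q3 (heat steam 100.0→137.8 °C): 270.9 × 2.02 × 37.8 = 20685 J
Total: 71055 + 613859 + 20685 = 705599 J = 706 kJ

q = 706 kJ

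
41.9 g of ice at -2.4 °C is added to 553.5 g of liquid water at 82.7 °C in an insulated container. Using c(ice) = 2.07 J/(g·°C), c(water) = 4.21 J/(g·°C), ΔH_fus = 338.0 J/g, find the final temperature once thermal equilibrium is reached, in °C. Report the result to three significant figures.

Heat to bring ice to 0 °C and melt it: q₁ = 41.9×2.07×2.4 + 41.9×338.0 = 14370 J
Heat the water can supply cooling to 0 °C: 553.5×4.21×82.7 = 192710 J > q₁, so all ice melts.
Energy balance: 553.5×4.21×(82.7 − T) = 14370 + 41.9×4.21×(T − 0)
2330.235(82.7 − T) = 14370 + 176.399 T
192710 − 14370 = 2506.634 T
T = 178340 / 2506.634 = 71.147 °C

T_f = 71.1 °C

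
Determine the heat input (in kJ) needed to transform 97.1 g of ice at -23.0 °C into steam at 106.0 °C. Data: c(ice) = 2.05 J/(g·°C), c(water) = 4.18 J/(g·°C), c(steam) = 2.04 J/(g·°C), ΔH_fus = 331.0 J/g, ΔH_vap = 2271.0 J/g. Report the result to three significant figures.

q = 299 kJ

q1 (heat ice -23.0→0.0 °C): 97.1 × 2.05 × 23.0 = 4578 J
q2 (melt at 0 °C): 97.1 × 331.0 = 32140 J
q3 (heat water 0.0→100.0 °C): 97.1 × 4.18 × 100.0 = 40588 J
q4 (vaporize at 100 °C): 97.1 × 2271.0 = 220514 J
q5 (heat steam 100.0→106.0 °C): 97.1 × 2.04 × 6.0 = 1189 J
Total: 4578 + 32140 + 40588 + 220514 + 1189 = 299009 J = 299 kJ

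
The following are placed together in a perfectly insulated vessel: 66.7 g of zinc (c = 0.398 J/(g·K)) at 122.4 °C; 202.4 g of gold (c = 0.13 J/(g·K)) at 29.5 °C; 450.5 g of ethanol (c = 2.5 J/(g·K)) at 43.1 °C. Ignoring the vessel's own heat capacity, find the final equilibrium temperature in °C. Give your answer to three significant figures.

Σ mᵢcᵢ(T − Tᵢ) = 0  ⇒  T = Σ mᵢcᵢTᵢ / Σ mᵢcᵢ
Σ mᵢcᵢ = 66.7×0.398 + 202.4×0.13 + 450.5×2.5 = 1179.1086
Σ mᵢcᵢTᵢ = 26.5466×122.4 + 26.312×29.5 + 1126.25×43.1 = 52567
T = 52567 / 1179.1086 = 44.58 °C

T_f = 44.6 °C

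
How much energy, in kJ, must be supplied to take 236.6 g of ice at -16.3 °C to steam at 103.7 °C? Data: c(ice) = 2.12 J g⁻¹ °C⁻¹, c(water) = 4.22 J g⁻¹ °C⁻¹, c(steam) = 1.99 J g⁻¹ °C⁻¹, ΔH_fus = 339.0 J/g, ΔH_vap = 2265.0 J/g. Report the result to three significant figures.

q = 726 kJ

q1 (heat ice -16.3→0.0 °C): 236.6 × 2.12 × 16.3 = 8176 J
q2 (melt at 0 °C): 236.6 × 339.0 = 80207 J
q3 (heat water 0.0→100.0 °C): 236.6 × 4.22 × 100.0 = 99845 J
q4 (vaporize at 100 °C): 236.6 × 2265.0 = 535899 J
q5 (heat steam 100.0→103.7 °C): 236.6 × 1.99 × 3.7 = 1742 J
Total: 8176 + 80207 + 99845 + 535899 + 1742 = 725869 J = 726 kJ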